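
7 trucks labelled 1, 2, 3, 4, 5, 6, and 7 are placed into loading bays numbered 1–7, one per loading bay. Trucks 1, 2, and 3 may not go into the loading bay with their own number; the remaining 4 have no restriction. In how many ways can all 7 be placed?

3216

Let Aᵢ (for i ∈ {1, 2, 3}) be the placements that put truck i in its forbidden loading bay. Any j of these fix j positions, leaving (7−j)! ways to fill the rest, and there are C(3,j) ways to pick which j.
By inclusion–exclusion, the number of valid placements is Σ_{j=0}^{3} (−1)^j C(3,j)·(7−j)!.
Computing: 5040 − 2160 + 360 − 24 = 3216.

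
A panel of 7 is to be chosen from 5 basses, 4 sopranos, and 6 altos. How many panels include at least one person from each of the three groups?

5949

Total 7-person selections from all 15: C(15,7) = 6435.
Subtract selections that omit an entire group: no basses → C(10,7) = 120; no sopranos → C(11,7) = 330; no altos → C(9,7) = 36.
Add back selections omitting two groups (i.e. drawn from a single group): C(5,7) + C(4,7) + C(6,7) = 0.
By inclusion–exclusion: 6435 − 486 + 0 = 5949.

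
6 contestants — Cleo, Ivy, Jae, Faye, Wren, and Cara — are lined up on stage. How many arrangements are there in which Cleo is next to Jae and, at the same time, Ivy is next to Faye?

96

Treat {Cleo,Jae} as one block (2 orders) and {Ivy,Faye} as another (2 orders).
That leaves 4 units to arrange: 2 × 2 × 4! = 4 × 24 = 96.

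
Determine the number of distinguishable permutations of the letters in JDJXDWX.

JDJXDWX has 7 letters with D appearing twice, J appearing twice, and X appearing twice.
The number of distinct arrangements is 7!/(2!·2!·2!) = 5040/8 = 630.

630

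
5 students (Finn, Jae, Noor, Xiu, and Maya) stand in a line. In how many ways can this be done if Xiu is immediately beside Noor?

48

Glue Xiu and Noor into one block (2 internal orders), leaving 4 units to arrange in a row.
That gives 2 × 4! = 2 × 24 = 48.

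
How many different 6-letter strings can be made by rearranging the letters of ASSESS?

Letter multiplicities in ASSESS: A×1, E×1, S×4.
Dividing 6! = 720 by 4! = 24 for the repeated letters gives 30.

30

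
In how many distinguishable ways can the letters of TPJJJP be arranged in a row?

TPJJJP has 6 letters with J appearing 3 times and P appearing twice.
The number of distinct arrangements is 6!/(3!·2!) = 720/12 = 60.

60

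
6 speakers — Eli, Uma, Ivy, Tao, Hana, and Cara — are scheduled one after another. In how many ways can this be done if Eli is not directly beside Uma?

Of the 6! = 720 arrangements, those with Eli and Uma adjacent number 2 × 5! = 240 (treat the pair as a block with 2 internal orders).
Complementary counting: 720 − 240 = 480.

480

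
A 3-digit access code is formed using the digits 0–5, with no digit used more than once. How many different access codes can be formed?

Choose and order 3 of the 6 symbols: the first digit has 6 options, the next 5, then 4.
That product is 6 × 5 × 4 = 120.

120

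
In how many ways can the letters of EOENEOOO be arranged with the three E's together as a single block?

Treat the 3 copies of E as a single block. The multiset to arrange is then {EEE, N, O, O, O, O}, 6 items in all.
That gives (6)!/(4!) = 30 arrangements.

30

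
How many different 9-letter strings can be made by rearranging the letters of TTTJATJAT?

Letter multiplicities in TTTJATJAT: A×2, J×2, T×5.
Dividing 9! = 362880 by 5!·2!·2! = 480 for the repeated letters gives 756.

756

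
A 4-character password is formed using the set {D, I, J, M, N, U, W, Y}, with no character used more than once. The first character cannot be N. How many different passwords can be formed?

The first character has 8−1 = 7 choices (anything except N).
The remaining 3 characters are filled from the other 7 symbols without repetition: 7 × 6 × 5 = 210.
Total: 7 × 210 = 1470.

1470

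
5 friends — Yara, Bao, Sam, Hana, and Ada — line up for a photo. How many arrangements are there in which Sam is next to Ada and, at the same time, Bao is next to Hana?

24

Treat {Sam,Ada} as one block (2 orders) and {Bao,Hana} as another (2 orders).
That leaves 3 units to arrange: 2 × 2 × 3! = 4 × 6 = 24.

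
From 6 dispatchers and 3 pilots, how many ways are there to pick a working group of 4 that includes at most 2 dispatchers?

51

Split by how many dispatchers are chosen (0 through 2).
Sum: C(6,0)·C(3,4) + C(6,1)·C(3,3) + C(6,2)·C(3,2) = 0 + 6 + 45 = 51.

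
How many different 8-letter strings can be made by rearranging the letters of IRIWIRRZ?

The 8 letters of IRIWIRRZ have repeats: I appearing 3 times and R appearing 3 times.
The number of distinct arrangements is 8!/(3!·3!) = 40320/36 = 1120.

1120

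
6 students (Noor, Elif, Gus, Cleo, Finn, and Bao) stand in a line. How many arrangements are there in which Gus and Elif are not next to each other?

480

Of the 6! = 720 arrangements, those with Gus and Elif adjacent number 2 × 5! = 240 (treat the pair as a block with 2 internal orders).
Complementary counting: 720 − 240 = 480.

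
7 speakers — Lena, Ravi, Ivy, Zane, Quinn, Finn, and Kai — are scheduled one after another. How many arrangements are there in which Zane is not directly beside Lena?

3600

Of the 7! = 5040 arrangements, those with Zane and Lena adjacent number 2 × 6! = 1440 (treat the pair as a block with 2 internal orders).
Complementary counting: 5040 − 1440 = 3600.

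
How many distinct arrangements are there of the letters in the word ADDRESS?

The 7 letters of ADDRESS have repeats: D appearing twice and S appearing twice.
Dividing 7! = 5040 by 2!·2! = 4 for the repeated letters gives 1260.

1260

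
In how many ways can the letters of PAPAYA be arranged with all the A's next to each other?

Treat the 3 copies of A as a single block. The multiset to arrange is then {AAA, P, P, Y}, 4 items in all.
That gives (4)!/(2!) = 12 arrangements.

12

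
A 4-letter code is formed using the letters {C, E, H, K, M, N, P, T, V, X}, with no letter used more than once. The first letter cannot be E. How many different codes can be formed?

4536

The first letter has 10−1 = 9 choices (anything except E).
The remaining 3 letters are filled from the other 9 symbols without repetition: 9 × 8 × 7 = 504.
Total: 9 × 504 = 4536.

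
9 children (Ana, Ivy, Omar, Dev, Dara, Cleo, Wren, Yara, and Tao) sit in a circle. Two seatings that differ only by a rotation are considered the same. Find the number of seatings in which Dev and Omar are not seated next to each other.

All circular seatings of 9 people number (8)! = 40320.
Those with Dev next to Omar: fuse the pair into one unit and seat 8 units around a circle — 2·(7)! = 10080.
Subtracting, 40320 − 10080 = 30240.

30240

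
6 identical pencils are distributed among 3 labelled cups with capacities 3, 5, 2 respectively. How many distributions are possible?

11

Without the upper bounds there are C(8,2) = 28 ways to split 6 among 3 cups.
Subtract solutions that violate a single cap (substitute x_i' = x_i − (cap_i+1)): x_1 ≥ 4 gives C(4,2) = 6; x_2 ≥ 6 gives C(2,2) = 1; x_3 ≥ 3 gives C(5,2) = 10. Together 17.
No two caps can be exceeded simultaneously, so the pair terms are all 0.
By inclusion–exclusion the count is 28 − 17 + 0 = 11.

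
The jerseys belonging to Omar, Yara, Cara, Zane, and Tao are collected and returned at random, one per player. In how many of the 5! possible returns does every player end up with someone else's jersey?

44

Let Aᵢ be the assignments in which player i gets their old jersey. We want the size of the complement of A₁∪…∪A_5.
By inclusion–exclusion this is Σ_{j=0}^{5} (−1)^j C(5,j)·(5−j)!.
Computing: 120 − 120 + 60 − 20 + 5 − 1 = 44.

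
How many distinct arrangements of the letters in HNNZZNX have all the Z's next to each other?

Treat the 2 copies of Z as a single block. The multiset to arrange is then {ZZ, H, N, N, N, X}, 6 items in all.
That gives (6)!/(3!) = 120 arrangements.

120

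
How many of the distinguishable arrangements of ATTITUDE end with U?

840

With the last slot taken by U, it remains to arrange the other 7 letters (ATTITDE).
Those 7 letters have T appearing 3 times, giving (7)!/(3!) = 840.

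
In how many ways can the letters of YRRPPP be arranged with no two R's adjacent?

There are 6!/(3!·2!) = 60 arrangements of YRRPPP in total.
Arrangements with the R's together: treat RR as one letter, giving (5)!/(3!) = 20.
Subtracting, 60 − 20 = 40 arrangements keep the R's apart.

40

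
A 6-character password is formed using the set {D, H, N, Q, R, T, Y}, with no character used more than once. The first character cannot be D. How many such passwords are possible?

The first character has 7−1 = 6 choices (anything except D).
The remaining 5 characters are filled from the other 6 symbols without repetition: 6 × 5 × 4 × 3 × 2 = 720.
Total: 6 × 720 = 4320.

4320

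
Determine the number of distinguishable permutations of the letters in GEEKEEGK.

Letter multiplicities in GEEKEEGK: E×4, G×2, K×2.
The number of distinct arrangements is 8!/(4!·2!·2!) = 40320/96 = 420.

420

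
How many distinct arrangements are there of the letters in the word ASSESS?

30

Letter multiplicities in ASSESS: A×1, E×1, S×4.
So there are 6! / (4!) = 30 distinguishable arrangements.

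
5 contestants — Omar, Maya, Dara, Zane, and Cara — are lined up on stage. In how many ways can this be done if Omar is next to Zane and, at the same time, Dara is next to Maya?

24

Treat {Omar,Zane} as one block (2 orders) and {Dara,Maya} as another (2 orders).
That leaves 3 units to arrange: 2 × 2 × 3! = 4 × 6 = 24.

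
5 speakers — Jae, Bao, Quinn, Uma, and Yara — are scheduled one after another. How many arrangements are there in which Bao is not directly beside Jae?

There are 5! = 120 arrangements in all. If Bao and Jae are adjacent, merging them into one block gives 2·(4)! = 48 arrangements.
Complementary counting: 120 − 48 = 72.

72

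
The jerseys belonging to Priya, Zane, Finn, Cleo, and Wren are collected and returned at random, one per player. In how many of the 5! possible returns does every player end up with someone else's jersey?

Count assignments avoiding every fixed point. For any j of the 5 players fixed to their old jersey, the other 5−j can be arranged in (5−j)! ways.
By inclusion–exclusion this is Σ_{j=0}^{5} (−1)^j C(5,j)·(5−j)!.
Computing: 120 − 120 + 60 − 20 + 5 − 1 = 44.

44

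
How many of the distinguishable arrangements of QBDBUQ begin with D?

30

With the first slot taken by D, it remains to arrange the other 5 letters (QBBUQ).
Those 5 letters have B appearing twice and Q appearing twice, giving (5)!/(2!·2!) = 30.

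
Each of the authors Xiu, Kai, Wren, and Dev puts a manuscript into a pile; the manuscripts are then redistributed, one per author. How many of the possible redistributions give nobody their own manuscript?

Count assignments avoiding every fixed point. For any j of the 4 authors fixed to their own manuscript, the other 4−j can be arranged in (4−j)! ways.
By inclusion–exclusion this is Σ_{j=0}^{4} (−1)^j C(4,j)·(4−j)!.
Computing: 24 − 24 + 12 − 4 + 1 = 9.

9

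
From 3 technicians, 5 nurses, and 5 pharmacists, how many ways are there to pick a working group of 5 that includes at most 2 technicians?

Split by how many technicians are chosen (0 through 2).
Sum: C(3,0)·C(10,5) + C(3,1)·C(10,4) + C(3,2)·C(10,3) = 252 + 630 + 360 = 1242.

1242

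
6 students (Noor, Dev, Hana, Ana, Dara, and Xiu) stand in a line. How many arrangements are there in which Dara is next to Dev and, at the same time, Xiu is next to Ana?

96

Treat {Dara,Dev} as one block (2 orders) and {Xiu,Ana} as another (2 orders).
That leaves 4 units to arrange: 2 × 2 × 4! = 4 × 24 = 96.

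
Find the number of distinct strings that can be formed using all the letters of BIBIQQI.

The 7 letters of BIBIQQI have repeats: B appearing twice, I appearing 3 times, and Q appearing twice.
The number of distinct arrangements is 7!/(3!·2!·2!) = 5040/24 = 210.

210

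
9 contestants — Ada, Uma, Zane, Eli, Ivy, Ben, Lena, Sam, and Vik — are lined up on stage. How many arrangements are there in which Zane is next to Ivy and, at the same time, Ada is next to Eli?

Treat {Zane,Ivy} as one block (2 orders) and {Ada,Eli} as another (2 orders).
That leaves 7 units to arrange: 2 × 2 × 7! = 4 × 5040 = 20160.

20160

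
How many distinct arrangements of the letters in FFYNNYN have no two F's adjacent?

150

Total arrangements of FFYNNYN: 7!/(3!·2!·2!) = 210.
If the two F's are adjacent, glue them into one block, leaving 6 items to arrange: (6)!/(3!·2!) = 60 ways.
Subtracting, 210 − 60 = 150 arrangements keep the F's apart.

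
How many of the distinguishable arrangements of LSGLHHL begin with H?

120

Fix H in the first position and arrange the remaining 6 letters.
Those 6 letters have L appearing 3 times, giving (6)!/(3!) = 120.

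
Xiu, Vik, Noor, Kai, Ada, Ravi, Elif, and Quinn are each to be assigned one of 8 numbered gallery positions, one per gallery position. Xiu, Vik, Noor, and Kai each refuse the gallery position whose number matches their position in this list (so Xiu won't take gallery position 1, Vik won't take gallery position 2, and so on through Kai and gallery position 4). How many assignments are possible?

24024

Let Aᵢ (for 1 ≤ i ≤ 4) be the placements that put person i in their forbidden gallery position. Any j of these fix j positions, leaving (8−j)! ways to fill the rest, and there are C(4,j) ways to pick which j.
By inclusion–exclusion, the number of valid placements is Σ_{j=0}^{4} (−1)^j C(4,j)·(8−j)!.
Computing: 40320 − 20160 + 4320 − 480 + 24 = 24024.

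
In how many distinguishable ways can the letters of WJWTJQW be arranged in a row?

The 7 letters of WJWTJQW have repeats: J appearing twice and W appearing 3 times.
So there are 7! / (3!·2!) = 420 distinguishable arrangements.

420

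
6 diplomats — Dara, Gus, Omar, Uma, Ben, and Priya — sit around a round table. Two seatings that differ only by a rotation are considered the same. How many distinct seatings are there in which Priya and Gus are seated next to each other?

Treat {Priya, Gus} as one unit (2 internal orders) and seat the resulting 5 units around the table: (4)! circular arrangements.
So 2 × (4)! = 2 × 24 = 48.

48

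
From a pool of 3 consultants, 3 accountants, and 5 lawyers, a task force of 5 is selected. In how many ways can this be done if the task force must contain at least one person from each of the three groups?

With no constraint there are C(11,5) = 462 possible selections.
Selections missing a whole group: no consultants → C(8,5) = 56; no accountants → C(8,5) = 56; no lawyers → C(6,5) = 6.
Add back selections omitting two groups (i.e. drawn from a single group): C(3,5) + C(3,5) + C(5,5) = 1.
By inclusion–exclusion: 462 − 118 + 1 = 345.

345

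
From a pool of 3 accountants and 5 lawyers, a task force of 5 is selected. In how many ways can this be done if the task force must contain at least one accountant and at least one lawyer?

55

With no constraint there are C(8,5) = 56 possible selections.
Selections missing a whole group: no accountants → C(5,5) = 1; no lawyers → C(3,5) = 0.
Both groups omitted at once is impossible, so 56 − 1 = 55.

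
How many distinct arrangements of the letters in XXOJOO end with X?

20

With the last slot taken by X, it remains to arrange the other 5 letters (XOJOO).
Those 5 letters have O appearing 3 times, giving (5)!/(3!) = 20.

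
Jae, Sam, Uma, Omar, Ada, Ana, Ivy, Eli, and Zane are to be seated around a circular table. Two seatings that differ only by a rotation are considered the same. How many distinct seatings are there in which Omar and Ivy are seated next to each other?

Treat {Omar, Ivy} as one unit (2 internal orders) and seat the resulting 8 units around the table: (7)! circular arrangements.
So 2 × (7)! = 2 × 5040 = 10080.

10080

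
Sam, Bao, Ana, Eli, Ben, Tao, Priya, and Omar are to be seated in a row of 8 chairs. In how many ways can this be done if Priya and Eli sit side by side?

10080

Place the 6 others and the Priya-Eli pair as 7 objects in a line; the pair has 2 internal arrangements.
So the count is 2·(7)! = 10080.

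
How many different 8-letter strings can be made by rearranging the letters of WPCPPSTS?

3360

WPCPPSTS has 8 letters with P appearing 3 times and S appearing twice.
Dividing 8! = 40320 by 3!·2! = 12 for the repeated letters gives 3360.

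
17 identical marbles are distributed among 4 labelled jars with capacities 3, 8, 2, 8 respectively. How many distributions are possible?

Without the upper bounds there are C(20,3) = 1140 ways to split 17 among 4 jars.
Subtract solutions that violate a single cap (substitute x_i' = x_i − (cap_i+1)): x_1 ≥ 4 gives C(16,3) = 560; x_2 ≥ 9 gives C(11,3) = 165; x_3 ≥ 3 gives C(17,3) = 680; x_4 ≥ 9 gives C(11,3) = 165. Together 1570.
Add back pairs where two caps are both exceeded: 35 + 286 + 35 + 56 + 0 + 56 = 468.
Subtract triples: 4 + 0 + 4 + 0 = 8.
By inclusion–exclusion the count is 1140 − 1570 + 468 − 8 = 30.

30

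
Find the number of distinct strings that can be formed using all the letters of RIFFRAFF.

Letter multiplicities in RIFFRAFF: A×1, F×4, I×1, R×2.
Dividing 8! = 40320 by 4!·2! = 48 for the repeated letters gives 840.

840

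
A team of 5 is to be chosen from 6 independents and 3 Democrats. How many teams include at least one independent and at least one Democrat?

120

Unrestricted: C(9,5) = 126 ways to pick any 5 of the 9.
Selections missing a whole group: no independents → C(3,5) = 0; no Democrats → C(6,5) = 6.
Both groups omitted at once is impossible, so 126 − 6 = 120.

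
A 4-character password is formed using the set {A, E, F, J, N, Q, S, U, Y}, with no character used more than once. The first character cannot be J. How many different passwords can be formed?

2688

The first character has 9−1 = 8 choices (anything except J).
The remaining 3 characters are filled from the other 8 symbols without repetition: 8 × 7 × 6 = 336.
Total: 8 × 336 = 2688.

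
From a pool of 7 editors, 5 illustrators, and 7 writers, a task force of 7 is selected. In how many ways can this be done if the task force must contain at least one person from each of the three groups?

Total 7-person selections from all 19: C(19,7) = 50388.
Subtract selections that omit an entire group: no editors → C(12,7) = 792; no illustrators → C(14,7) = 3432; no writers → C(12,7) = 792.
Add back selections omitting two groups (i.e. drawn from a single group): C(7,7) + C(5,7) + C(7,7) = 2.
By inclusion–exclusion: 50388 − 5016 + 2 = 45374.

45374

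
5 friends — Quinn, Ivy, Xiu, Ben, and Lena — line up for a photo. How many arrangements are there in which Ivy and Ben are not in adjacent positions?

Of the 5! = 120 arrangements, those with Ivy and Ben adjacent number 2 × 4! = 48 (treat the pair as a block with 2 internal orders).
Complementary counting: 120 − 48 = 72.

72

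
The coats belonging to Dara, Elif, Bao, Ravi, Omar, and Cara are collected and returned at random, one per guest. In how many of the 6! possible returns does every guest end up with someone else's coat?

265

Count assignments avoiding every fixed point. For any j of the 6 guests fixed to their own coat, the other 6−j can be arranged in (6−j)! ways.
By inclusion–exclusion this is Σ_{j=0}^{6} (−1)^j C(6,j)·(6−j)!.
Computing: 720 − 720 + 360 − 120 + 30 − 6 + 1 = 265.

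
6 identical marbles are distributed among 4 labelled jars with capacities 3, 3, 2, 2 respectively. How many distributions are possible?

By stars and bars, unrestricted non-negative solutions to x_1+…+x_4 = 6 number C(6+3,3) = 84.
Subtract solutions that violate a single cap (substitute x_i' = x_i − (cap_i+1)): x_1 ≥ 4 gives C(5,3) = 10; x_2 ≥ 4 gives C(5,3) = 10; x_3 ≥ 3 gives C(6,3) = 20; x_4 ≥ 3 gives C(6,3) = 20. Together 60.
Add back pairs where two caps are both exceeded: 0 + 0 + 0 + 0 + 0 + 1 = 1.
By inclusion–exclusion the count is 84 − 60 + 1 = 25.

25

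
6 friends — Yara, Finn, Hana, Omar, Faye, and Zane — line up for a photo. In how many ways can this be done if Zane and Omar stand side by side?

240

Treat {Zane, Omar} as a single unit. There are 5 units to order, and the pair itself can be ordered 2 ways.
That gives 2 × 5! = 2 × 120 = 240.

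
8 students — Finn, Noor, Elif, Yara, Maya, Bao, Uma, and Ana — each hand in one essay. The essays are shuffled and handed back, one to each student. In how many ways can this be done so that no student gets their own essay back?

This is the derangement count D_8: permutations of 8 items with no fixed point.
By inclusion–exclusion this is Σ_{j=0}^{8} (−1)^j C(8,j)·(8−j)!.
Computing: 40320 − 40320 + 20160 − 6720 + 1680 − 336 + 56 − 8 + 1 = 14833.

14833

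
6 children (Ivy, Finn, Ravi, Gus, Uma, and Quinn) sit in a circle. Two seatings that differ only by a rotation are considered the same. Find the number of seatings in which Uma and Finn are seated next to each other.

Treat {Uma, Finn} as one unit (2 internal orders) and seat the resulting 5 units around the table: (4)! circular arrangements.
So 2 × (4)! = 2 × 24 = 48.

48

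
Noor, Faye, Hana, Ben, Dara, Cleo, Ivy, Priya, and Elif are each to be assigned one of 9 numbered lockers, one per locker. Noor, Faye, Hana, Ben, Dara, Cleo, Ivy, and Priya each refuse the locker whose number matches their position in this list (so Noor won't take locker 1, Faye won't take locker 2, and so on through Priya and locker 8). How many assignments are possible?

148329

Let Aᵢ (for 1 ≤ i ≤ 8) be the placements that put person i in their forbidden locker. Any j of these fix j positions, leaving (9−j)! ways to fill the rest, and there are C(8,j) ways to pick which j.
By inclusion–exclusion, the number of valid placements is Σ_{j=0}^{8} (−1)^j C(8,j)·(9−j)!.
Computing: 362880 − 322560 + 141120 − 40320 + 8400 − 1344 + 168 − 16 + 1 = 148329.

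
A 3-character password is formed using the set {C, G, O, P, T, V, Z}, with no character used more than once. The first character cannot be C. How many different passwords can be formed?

180

The first character has 7−1 = 6 choices (anything except C).
The remaining 2 characters are filled from the other 6 symbols without repetition: 6 × 5 = 30.
Total: 6 × 30 = 180.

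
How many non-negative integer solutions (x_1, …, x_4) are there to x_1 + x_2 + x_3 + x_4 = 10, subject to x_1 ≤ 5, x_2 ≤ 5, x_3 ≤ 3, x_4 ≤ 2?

Without the upper bounds there are C(13,3) = 286 ways to split 10 among 4 variables.
Subtract solutions that violate a single cap (substitute x_i' = x_i − (cap_i+1)): x_1 ≥ 6 gives C(7,3) = 35; x_2 ≥ 6 gives C(7,3) = 35; x_3 ≥ 4 gives C(9,3) = 84; x_4 ≥ 3 gives C(10,3) = 120. Together 274.
Add back pairs where two caps are both exceeded: 0 + 1 + 4 + 1 + 4 + 20 = 30.
By inclusion–exclusion the count is 286 − 274 + 30 = 42.

42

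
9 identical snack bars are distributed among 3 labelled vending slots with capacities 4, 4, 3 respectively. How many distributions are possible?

By stars and bars, unrestricted non-negative solutions to x_1+…+x_3 = 9 number C(9+2,2) = 55.
Subtract solutions that violate a single cap (substitute x_i' = x_i − (cap_i+1)): x_1 ≥ 5 gives C(6,2) = 15; x_2 ≥ 5 gives C(6,2) = 15; x_3 ≥ 4 gives C(7,2) = 21. Together 51.
Add back pairs where two caps are both exceeded: 0 + 1 + 1 = 2.
By inclusion–exclusion the count is 55 − 51 + 2 = 6.

6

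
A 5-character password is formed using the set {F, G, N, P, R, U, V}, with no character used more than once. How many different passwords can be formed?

Choose and order 5 of the 7 symbols: the first character has 7 options, the next 6, and so on down to 3.
That product is 7 × 6 × 5 × 4 × 3 = 2520.

2520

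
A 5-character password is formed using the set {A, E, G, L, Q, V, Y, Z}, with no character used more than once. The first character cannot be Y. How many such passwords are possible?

The first character has 8−1 = 7 choices (anything except Y).
The remaining 4 characters are filled from the other 7 symbols without repetition: 7 × 6 × 5 × 4 = 840.
Total: 7 × 840 = 5880.

5880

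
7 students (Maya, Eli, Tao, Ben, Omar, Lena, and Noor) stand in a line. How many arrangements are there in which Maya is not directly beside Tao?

3600

There are 7! = 5040 arrangements in all. If Maya and Tao are adjacent, merging them into one block gives 2·(6)! = 1440 arrangements.
Complementary counting: 5040 − 1440 = 3600.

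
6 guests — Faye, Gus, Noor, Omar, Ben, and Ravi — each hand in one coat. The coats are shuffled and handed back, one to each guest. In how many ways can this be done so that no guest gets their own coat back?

Let Aᵢ be the assignments in which guest i gets their own coat. We want the size of the complement of A₁∪…∪A_6.
By inclusion–exclusion this is Σ_{j=0}^{6} (−1)^j C(6,j)·(6−j)!.
Computing: 720 − 720 + 360 − 120 + 30 − 6 + 1 = 265.

265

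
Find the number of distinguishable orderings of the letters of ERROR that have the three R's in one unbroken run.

Treat the 3 copies of R as a single block. The multiset to arrange is then {RRR, E, O}, 3 items in all.
All 3 items are distinct, so there are (3)! = 6 arrangements.

6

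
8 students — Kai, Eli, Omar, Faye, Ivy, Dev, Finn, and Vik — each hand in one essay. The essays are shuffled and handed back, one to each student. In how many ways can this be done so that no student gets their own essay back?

14833

This is the derangement count D_8: permutations of 8 items with no fixed point.
By inclusion–exclusion this is Σ_{j=0}^{8} (−1)^j C(8,j)·(8−j)!.
Computing: 40320 − 40320 + 20160 − 6720 + 1680 − 336 + 56 − 8 + 1 = 14833.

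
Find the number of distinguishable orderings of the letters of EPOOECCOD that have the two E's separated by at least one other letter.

Total arrangements of EPOOECCOD: 9!/(3!·2!·2!) = 15120.
If the two E's are adjacent, glue them into one block, leaving 8 items to arrange: (8)!/(3!·2!) = 3360 ways.
Hence 15120 − 3360 = 11760.

11760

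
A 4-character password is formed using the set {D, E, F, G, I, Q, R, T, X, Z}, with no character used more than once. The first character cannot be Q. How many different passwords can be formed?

The first character has 10−1 = 9 choices (anything except Q).
The remaining 3 characters are filled from the other 9 symbols without repetition: 9 × 8 × 7 = 504.
Total: 9 × 504 = 4536.

4536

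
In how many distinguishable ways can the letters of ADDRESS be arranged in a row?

The 7 letters of ADDRESS have repeats: D appearing twice and S appearing twice.
Dividing 7! = 5040 by 2!·2! = 4 for the repeated letters gives 1260.

1260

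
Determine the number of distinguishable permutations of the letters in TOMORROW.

3360

The 8 letters of TOMORROW have repeats: O appearing 3 times and R appearing twice.
So there are 8! / (3!·2!) = 3360 distinguishable arrangements.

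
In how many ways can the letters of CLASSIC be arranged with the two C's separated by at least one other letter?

Total arrangements of CLASSIC: 7!/(2!·2!) = 1260.
If the two C's are adjacent, glue them into one block, leaving 6 items to arrange: (6)!/(2!) = 360 ways.
Subtracting, 1260 − 360 = 900 arrangements keep the C's apart.

900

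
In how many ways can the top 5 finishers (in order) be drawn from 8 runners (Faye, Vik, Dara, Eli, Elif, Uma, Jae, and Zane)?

There are 8 choices for 1st place, 7 for 2nd, and so on down to 4 for position 5.
That gives 8 × 7 × 6 × 5 × 4 = 6720.

6720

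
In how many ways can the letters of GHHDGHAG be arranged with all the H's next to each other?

120

Treat the 3 copies of H as a single block. The multiset to arrange is then {HHH, A, D, G, G, G}, 6 items in all.
That gives (6)!/(3!) = 120 arrangements.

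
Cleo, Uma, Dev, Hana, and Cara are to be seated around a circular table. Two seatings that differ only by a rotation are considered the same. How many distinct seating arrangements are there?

Fix one person's seat to break rotational symmetry; the remaining 4 people can be arranged in (4)! = 24 ways.

24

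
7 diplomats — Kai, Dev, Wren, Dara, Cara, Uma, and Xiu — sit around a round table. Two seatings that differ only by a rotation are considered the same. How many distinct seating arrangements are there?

720

Around a circle, 7 distinct people have 7!/7 = (6)! = 720 rotationally distinct seatings.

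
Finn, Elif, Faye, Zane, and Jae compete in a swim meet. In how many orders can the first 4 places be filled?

There are 5 choices for 1st place, 4 for 2nd, and so on down to 2 for position 4.
That gives 5 × 4 × 3 × 2 = 120.

120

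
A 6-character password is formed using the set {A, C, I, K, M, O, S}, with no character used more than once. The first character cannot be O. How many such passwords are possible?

The first character has 7−1 = 6 choices (anything except O).
The remaining 5 characters are filled from the other 6 symbols without repetition: 6 × 5 × 4 × 3 × 2 = 720.
Total: 6 × 720 = 4320.

4320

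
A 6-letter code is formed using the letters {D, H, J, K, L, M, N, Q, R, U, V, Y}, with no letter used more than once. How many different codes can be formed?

With no repetition, fill the 6 letters in order: 12 choices, then 11, down to 7.
12 × 11 × 10 × 9 × 8 × 7 = 665280.

665280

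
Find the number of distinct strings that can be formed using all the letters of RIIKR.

30

Letter multiplicities in RIIKR: I×2, K×1, R×2.
Dividing 5! = 120 by 2!·2! = 4 for the repeated letters gives 30.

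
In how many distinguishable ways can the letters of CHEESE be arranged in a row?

The 6 letters of CHEESE have repeats: E appearing 3 times.
The number of distinct arrangements is 6!/(3!) = 720/6 = 120.

120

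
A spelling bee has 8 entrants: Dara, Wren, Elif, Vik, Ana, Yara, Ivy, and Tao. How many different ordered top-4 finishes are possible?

1680

There are 8 choices for 1st place, 7 for 2nd, and so on down to 5 for position 4.
That gives 8 × 7 × 6 × 5 = 1680.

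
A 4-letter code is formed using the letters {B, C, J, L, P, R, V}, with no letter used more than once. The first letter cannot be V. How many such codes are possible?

The first letter has 7−1 = 6 choices (anything except V).
The remaining 3 letters are filled from the other 6 symbols without repetition: 6 × 5 × 4 = 120.
Total: 6 × 120 = 720.

720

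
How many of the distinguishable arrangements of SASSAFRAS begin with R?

Fix R in the first position and arrange the remaining 8 letters.
Those 8 letters have A appearing 3 times and S appearing 4 times, giving (8)!/(4!·3!) = 280.

280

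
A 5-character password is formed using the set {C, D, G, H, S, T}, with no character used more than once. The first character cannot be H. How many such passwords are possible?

The first character has 6−1 = 5 choices (anything except H).
The remaining 4 characters are filled from the other 5 symbols without repetition: 5 × 4 × 3 × 2 = 120.
Total: 5 × 120 = 600.

600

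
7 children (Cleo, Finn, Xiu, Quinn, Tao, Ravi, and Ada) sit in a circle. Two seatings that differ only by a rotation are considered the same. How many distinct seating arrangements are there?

Seat Cleo anywhere (absorbing the rotational symmetry), then permute the other 6: (6)! = 720.

720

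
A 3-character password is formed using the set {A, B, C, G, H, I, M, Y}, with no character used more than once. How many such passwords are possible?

With no repetition, fill the 3 characters in order: 8 choices, then 7, down to 6.
That product is 8 × 7 × 6 = 336.

336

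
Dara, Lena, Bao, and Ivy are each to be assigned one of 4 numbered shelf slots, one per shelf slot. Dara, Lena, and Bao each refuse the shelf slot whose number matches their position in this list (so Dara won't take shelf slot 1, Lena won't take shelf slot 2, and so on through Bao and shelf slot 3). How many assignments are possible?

Let Aᵢ (for i ∈ {1, 2, 3}) be the placements that put person i in their forbidden shelf slot. Any j of these fix j positions, leaving (4−j)! ways to fill the rest, and there are C(3,j) ways to pick which j.
By inclusion–exclusion, the number of valid placements is Σ_{j=0}^{3} (−1)^j C(3,j)·(4−j)!.
Computing: 24 − 18 + 6 − 1 = 11.

11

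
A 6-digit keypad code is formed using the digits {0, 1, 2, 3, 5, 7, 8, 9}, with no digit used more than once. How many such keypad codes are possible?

20160

Choose and order 6 of the 8 symbols: the first digit has 8 options, the next 7, and so on down to 3.
8 × 7 × 6 × 5 × 4 × 3 = 20160.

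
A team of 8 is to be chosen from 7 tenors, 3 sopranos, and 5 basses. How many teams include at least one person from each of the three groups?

5894

Unrestricted: C(15,8) = 6435 ways to pick any 8 of the 15.
Selections missing a whole group: no tenors → C(8,8) = 1; no sopranos → C(12,8) = 495; no basses → C(10,8) = 45.
Add back selections omitting two groups (i.e. drawn from a single group): C(7,8) + C(3,8) + C(5,8) = 0.
By inclusion–exclusion: 6435 − 541 + 0 = 5894.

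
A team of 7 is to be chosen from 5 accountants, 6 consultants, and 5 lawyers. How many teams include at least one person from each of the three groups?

Total 7-person selections from all 16: C(16,7) = 11440.
Selections missing a whole group: no accountants → C(11,7) = 330; no consultants → C(10,7) = 120; no lawyers → C(11,7) = 330.
Add back selections omitting two groups (i.e. drawn from a single group): C(5,7) + C(6,7) + C(5,7) = 0.
By inclusion–exclusion: 11440 − 780 + 0 = 10660.

10660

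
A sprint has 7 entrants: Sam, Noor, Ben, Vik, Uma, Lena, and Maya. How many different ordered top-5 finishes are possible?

2520

This is an ordered selection of 5 from 7: P(7,5).
That gives 7 × 6 × 5 × 4 × 3 = 2520.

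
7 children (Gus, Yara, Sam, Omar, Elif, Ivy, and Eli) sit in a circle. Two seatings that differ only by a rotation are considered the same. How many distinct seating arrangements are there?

720

Around a circle, 7 distinct people have 7!/7 = (6)! = 720 rotationally distinct seatings.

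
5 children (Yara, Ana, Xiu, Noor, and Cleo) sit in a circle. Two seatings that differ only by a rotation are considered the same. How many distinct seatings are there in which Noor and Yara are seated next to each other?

Treat {Noor, Yara} as one unit (2 internal orders) and seat the resulting 4 units around the table: (3)! circular arrangements.
So 2 × (3)! = 2 × 6 = 12.

12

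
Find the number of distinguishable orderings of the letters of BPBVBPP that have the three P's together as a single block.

Treat the 3 copies of P as a single block. The multiset to arrange is then {PPP, B, B, B, V}, 5 items in all.
That gives (5)!/(3!) = 20 arrangements.

20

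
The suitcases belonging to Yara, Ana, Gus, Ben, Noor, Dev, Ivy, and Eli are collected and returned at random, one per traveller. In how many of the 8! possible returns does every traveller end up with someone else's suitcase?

This is the derangement count D_8: permutations of 8 items with no fixed point.
By inclusion–exclusion this is Σ_{j=0}^{8} (−1)^j C(8,j)·(8−j)!.
Computing: 40320 − 40320 + 20160 − 6720 + 1680 − 336 + 56 − 8 + 1 = 14833.

14833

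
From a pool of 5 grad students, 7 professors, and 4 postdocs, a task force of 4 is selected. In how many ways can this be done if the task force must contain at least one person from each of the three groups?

910

Total 4-person selections from all 16: C(16,4) = 1820.
Subtract selections that omit an entire group: no grad students → C(11,4) = 330; no professors → C(9,4) = 126; no postdocs → C(12,4) = 495.
Add back selections omitting two groups (i.e. drawn from a single group): C(5,4) + C(7,4) + C(4,4) = 41.
By inclusion–exclusion: 1820 − 951 + 41 = 910.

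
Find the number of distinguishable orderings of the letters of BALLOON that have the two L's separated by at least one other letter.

There are 7!/(2!·2!) = 1260 arrangements of BALLOON in total.
Arrangements with the L's together: treat LL as one letter, giving (6)!/(2!) = 360.
Hence 1260 − 360 = 900.

900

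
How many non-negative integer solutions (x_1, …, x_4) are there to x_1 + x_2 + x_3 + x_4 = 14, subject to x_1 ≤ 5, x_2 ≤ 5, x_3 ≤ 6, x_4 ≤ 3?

52

Ignoring the caps, the number of non-negative solutions to x_1+…+x_4 = 14 is C(17,3) = 680.
Subtract solutions that violate a single cap (substitute x_i' = x_i − (cap_i+1)): x_1 ≥ 6 gives C(11,3) = 165; x_2 ≥ 6 gives C(11,3) = 165; x_3 ≥ 7 gives C(10,3) = 120; x_4 ≥ 4 gives C(13,3) = 286. Together 736.
Add back pairs where two caps are both exceeded: 10 + 4 + 35 + 4 + 35 + 20 = 108.
By inclusion–exclusion the count is 680 − 736 + 108 = 52.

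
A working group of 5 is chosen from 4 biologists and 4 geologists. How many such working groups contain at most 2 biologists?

Split by how many biologists are chosen (0 through 2).
Sum: C(4,0)·C(4,5) + C(4,1)·C(4,4) + C(4,2)·C(4,3) = 0 + 4 + 24 = 28.

28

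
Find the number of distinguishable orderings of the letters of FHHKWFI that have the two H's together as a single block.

Treat the 2 copies of H as a single block. The multiset to arrange is then {HH, F, F, I, K, W}, 6 items in all.
That gives (6)!/(2!) = 360 arrangements.

360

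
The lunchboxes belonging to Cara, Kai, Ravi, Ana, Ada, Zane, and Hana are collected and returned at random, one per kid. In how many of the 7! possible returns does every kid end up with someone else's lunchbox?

1854

Let Aᵢ be the assignments in which kid i gets their own lunchbox. We want the size of the complement of A₁∪…∪A_7.
By inclusion–exclusion this is Σ_{j=0}^{7} (−1)^j C(7,j)·(7−j)!.
Computing: 5040 − 5040 + 2520 − 840 + 210 − 42 + 7 − 1 = 1854.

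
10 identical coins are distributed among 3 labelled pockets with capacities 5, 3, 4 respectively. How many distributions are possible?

Ignoring the caps, the number of non-negative solutions to x_1+…+x_3 = 10 is C(12,2) = 66.
Subtract solutions that violate a single cap (substitute x_i' = x_i − (cap_i+1)): x_1 ≥ 6 gives C(6,2) = 15; x_2 ≥ 4 gives C(8,2) = 28; x_3 ≥ 5 gives C(7,2) = 21. Together 64.
Add back pairs where two caps are both exceeded: 1 + 0 + 3 = 4.
By inclusion–exclusion the count is 66 − 64 + 4 = 6.

6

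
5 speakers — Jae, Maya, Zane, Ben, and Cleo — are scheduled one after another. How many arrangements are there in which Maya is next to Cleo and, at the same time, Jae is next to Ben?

Treat {Maya,Cleo} as one block (2 orders) and {Jae,Ben} as another (2 orders).
That leaves 3 units to arrange: 2 × 2 × 3! = 4 × 6 = 24.

24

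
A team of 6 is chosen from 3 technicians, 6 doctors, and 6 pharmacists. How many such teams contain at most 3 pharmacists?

Split by how many pharmacists are chosen (0 through 3).
Sum: C(6,0)·C(9,6) + C(6,1)·C(9,5) + C(6,2)·C(9,4) + C(6,3)·C(9,3) = 84 + 756 + 1890 + 1680 = 4410.

4410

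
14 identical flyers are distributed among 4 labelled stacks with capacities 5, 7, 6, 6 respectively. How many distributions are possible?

Without the upper bounds there are C(17,3) = 680 ways to split 14 among 4 stacks.
Subtract solutions that violate a single cap (substitute x_i' = x_i − (cap_i+1)): x_1 ≥ 6 gives C(11,3) = 165; x_2 ≥ 8 gives C(9,3) = 84; x_3 ≥ 7 gives C(10,3) = 120; x_4 ≥ 7 gives C(10,3) = 120. Together 489.
Add back pairs where two caps are both exceeded: 1 + 4 + 4 + 0 + 0 + 1 = 10.
By inclusion–exclusion the count is 680 − 489 + 10 = 201.

201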